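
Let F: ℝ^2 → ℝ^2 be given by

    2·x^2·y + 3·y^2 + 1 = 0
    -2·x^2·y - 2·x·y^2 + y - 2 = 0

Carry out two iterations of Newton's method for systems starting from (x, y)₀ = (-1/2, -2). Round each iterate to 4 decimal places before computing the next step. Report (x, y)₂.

(-1.0481, -0.6104)

At (-1/2, -2): F = (12.0000, 1.0000).
Jacobian J = [[4·x·y, 2·x^2 + 6·y], [-4·x·y - 2·y^2, -2·x^2 - 4·x·y + 1]].
At the point, J = [[4.0000, -11.5000], [-12.0000, -3.5000]] (det J = -152.0000).
Solving J·Δ = −F gives Δ = (-0.2007, 0.9737).
Then the next iterate is (x, y)₁ = (-0.7007, -1.0263).
Round to (-0.7007, -1.0263) and repeat: F = (3.152089, -0.542430), J = [[2.876514, -5.175839], [-4.983097, -2.858475]].
Δ = (-0.3474, 0.4159), so (x, y)₂ = (-1.0481, -0.6104).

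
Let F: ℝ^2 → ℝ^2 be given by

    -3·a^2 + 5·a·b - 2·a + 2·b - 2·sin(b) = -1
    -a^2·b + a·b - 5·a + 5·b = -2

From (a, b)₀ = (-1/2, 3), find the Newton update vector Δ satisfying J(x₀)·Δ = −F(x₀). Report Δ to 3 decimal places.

(0.418, -4.157)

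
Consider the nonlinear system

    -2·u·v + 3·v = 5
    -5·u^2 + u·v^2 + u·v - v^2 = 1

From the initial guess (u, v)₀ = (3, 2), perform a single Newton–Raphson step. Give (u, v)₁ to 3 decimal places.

(1.129, 0.828)

At (3, 2): F = (-11.000, -32.000).
Jacobian J = [[-2·v, -2·u + 3], [-10·u + v^2 + v, 2·u·v + u - 2·v]].
At the point, J = [[-4.000, -3.000], [-24.000, 11.000]] (det J = -116.000).
Solving J·Δ = −F gives Δ = (-1.871, -1.172).
Then the next iterate is (u, v)₁ = (1.129, 0.828).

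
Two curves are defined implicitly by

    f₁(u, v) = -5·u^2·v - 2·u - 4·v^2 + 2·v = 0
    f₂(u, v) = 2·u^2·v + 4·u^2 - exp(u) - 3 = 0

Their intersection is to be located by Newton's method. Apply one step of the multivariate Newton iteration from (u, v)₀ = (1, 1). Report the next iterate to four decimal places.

At (1, 1): F = (-9.0000, 0.281718).
Jacobian J = [[-10·u·v - 2, -5·u^2 - 8·v + 2], [4·u·v + 8·u - exp(u), 2·u^2]].
At the point, J = [[-12.0000, -11.0000], [9.281718, 2.0000]] (det J = 78.098900).
Solving J·Δ = −F gives Δ = (0.1908, -1.0263).
Then the next iterate is (u, v)₁ = (1.1908, -0.0263).

(1.1908, -0.0263)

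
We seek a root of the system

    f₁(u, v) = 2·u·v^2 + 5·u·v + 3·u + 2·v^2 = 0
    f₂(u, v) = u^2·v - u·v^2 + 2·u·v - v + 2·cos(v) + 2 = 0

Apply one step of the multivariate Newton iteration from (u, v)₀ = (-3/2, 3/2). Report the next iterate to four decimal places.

(-0.9021, 0.6398)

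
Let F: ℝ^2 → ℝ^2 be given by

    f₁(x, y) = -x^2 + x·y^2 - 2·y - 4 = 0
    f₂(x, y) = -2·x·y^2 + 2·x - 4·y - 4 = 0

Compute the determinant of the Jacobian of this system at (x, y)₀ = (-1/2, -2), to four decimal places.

J = [[-2·x + y^2, 2·x·y - 2], [-2·y^2 + 2, -4·x·y - 4]].
At the point, J = [[5.0000, 0.0000], [-6.0000, -8.0000]].
det J = -40.0000.

-40.0000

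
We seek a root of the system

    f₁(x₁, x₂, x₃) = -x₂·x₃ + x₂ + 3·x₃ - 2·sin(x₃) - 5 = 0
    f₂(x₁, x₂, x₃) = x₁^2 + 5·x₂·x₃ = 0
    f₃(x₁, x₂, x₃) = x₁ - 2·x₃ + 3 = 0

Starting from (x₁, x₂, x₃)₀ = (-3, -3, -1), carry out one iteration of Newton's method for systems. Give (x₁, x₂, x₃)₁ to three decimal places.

(-4.292, 2.287, -0.646)

At (-3, -3, -1): F = (-12.31706, 24.000, 2.000).
Jacobian J = [[0, -x₃ + 1, -x₂ - 2·cos(x₃) + 3], [2·x₁, 5·x₃, 5·x₂], [1, 0, -2]].
At the point, J = [[0.000, 2.000, 4.91940], [-6.000, -5.000, -15.000], [1.000, 0.000, -2.000]] (det J = -29.40302).
Solving J·Δ = −F gives Δ = (-1.292, 5.287, 0.354).
Then the next iterate is (x₁, x₂, x₃)₁ = (-4.292, 2.287, -0.646).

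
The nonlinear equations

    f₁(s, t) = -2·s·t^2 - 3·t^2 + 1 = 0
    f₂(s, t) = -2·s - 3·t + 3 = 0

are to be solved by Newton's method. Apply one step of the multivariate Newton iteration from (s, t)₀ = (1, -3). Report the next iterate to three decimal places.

At (1, -3): F = (-44.000, 10.000).
Jacobian J = [[-2·t^2, -4·s·t - 6·t], [-2, -3]].
At the point, J = [[-18.000, 30.000], [-2.000, -3.000]] (det J = 114.000).
Solving J·Δ = −F gives Δ = (1.474, 2.351).
Then the next iterate is (s, t)₁ = (2.474, -0.649).

(2.474, -0.649)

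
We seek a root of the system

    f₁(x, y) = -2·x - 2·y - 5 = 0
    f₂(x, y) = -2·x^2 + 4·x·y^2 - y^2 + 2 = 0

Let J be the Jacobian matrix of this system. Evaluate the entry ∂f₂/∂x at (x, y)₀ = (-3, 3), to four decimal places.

48.0000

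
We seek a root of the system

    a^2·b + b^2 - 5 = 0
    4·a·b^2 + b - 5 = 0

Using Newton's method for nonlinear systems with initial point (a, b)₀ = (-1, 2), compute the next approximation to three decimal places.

At (-1, 2): F = (1.000, -19.000).
Jacobian J = [[2·a·b, a^2 + 2·b], [4·b^2, 8·a·b + 1]].
At the point, J = [[-4.000, 5.000], [16.000, -15.000]] (det J = -20.000).
Solving J·Δ = −F gives Δ = (4.000, 3.000).
Then the next iterate is (a, b)₁ = (3.000, 5.000).

(3.000, 5.000)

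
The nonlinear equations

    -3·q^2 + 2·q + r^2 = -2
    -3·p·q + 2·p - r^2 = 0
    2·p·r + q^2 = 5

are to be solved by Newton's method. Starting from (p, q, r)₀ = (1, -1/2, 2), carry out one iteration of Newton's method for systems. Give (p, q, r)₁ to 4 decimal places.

(0.6358, -1.7377, 2.4846)

At (1, -1/2, 2): F = (4.2500, -0.5000, -0.7500).
Jacobian J = [[0, -6·q + 2, 2·r], [-3·q + 2, -3·p, -2·r], [2·r, 2·q, 2·p]].
At the point, J = [[0.0000, 5.0000, 4.0000], [3.5000, -3.0000, -4.0000], [4.0000, -1.0000, 2.0000]] (det J = -81.0000).
Solving J·Δ = −F gives Δ = (-0.3642, -1.2377, 0.4846).
Then the next iterate is (p, q, r)₁ = (0.6358, -1.7377, 2.4846).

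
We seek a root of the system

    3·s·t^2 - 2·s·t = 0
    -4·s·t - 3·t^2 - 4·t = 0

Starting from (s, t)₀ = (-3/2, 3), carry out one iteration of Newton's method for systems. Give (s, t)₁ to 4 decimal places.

At (-3/2, 3): F = (-31.5000, -21.0000).
Jacobian J = [[3·t^2 - 2·t, 6·s·t - 2·s], [-4·t, -4·s - 6·t - 4]].
At the point, J = [[21.0000, -24.0000], [-12.0000, -16.0000]] (det J = -624.0000).
Solving J·Δ = −F gives Δ = (0.0000, -1.3125).
Then the next iterate is (s, t)₁ = (-1.5000, 1.6875).

(-1.5000, 1.6875)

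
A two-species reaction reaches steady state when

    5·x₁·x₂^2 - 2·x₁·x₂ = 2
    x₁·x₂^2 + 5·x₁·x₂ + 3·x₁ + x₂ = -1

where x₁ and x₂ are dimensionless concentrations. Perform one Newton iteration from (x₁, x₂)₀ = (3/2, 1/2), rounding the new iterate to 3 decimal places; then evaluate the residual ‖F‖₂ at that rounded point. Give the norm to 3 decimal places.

10.003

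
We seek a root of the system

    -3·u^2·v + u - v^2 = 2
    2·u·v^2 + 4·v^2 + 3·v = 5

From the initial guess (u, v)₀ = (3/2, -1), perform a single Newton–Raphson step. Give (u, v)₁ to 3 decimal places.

(0.878, -1.204)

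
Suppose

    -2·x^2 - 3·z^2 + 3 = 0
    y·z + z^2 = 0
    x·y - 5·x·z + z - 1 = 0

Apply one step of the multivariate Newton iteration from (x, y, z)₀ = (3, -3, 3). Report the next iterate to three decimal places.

(1.150, -1.900, 1.900)

At (3, -3, 3): F = (-42.000, 0.000, -52.000).
Jacobian J = [[-4·x, 0, -6·z], [0, z, y + 2·z], [y - 5·z, x, -5·x + 1]].
At the point, J = [[-12.000, 0.000, -18.000], [0.000, 3.000, 3.000], [-18.000, 3.000, -14.000]] (det J = -360.000).
Solving J·Δ = −F gives Δ = (-1.850, 1.100, -1.100).
Then the next iterate is (x, y, z)₁ = (1.150, -1.900, 1.900).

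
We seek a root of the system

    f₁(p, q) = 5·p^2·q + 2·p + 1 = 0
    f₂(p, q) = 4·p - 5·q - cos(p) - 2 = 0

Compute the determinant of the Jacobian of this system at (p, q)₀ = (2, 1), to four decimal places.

-208.1859

J = [[10·p·q + 2, 5·p^2], [sin(p) + 4, -5]].
At the point, J = [[22.0000, 20.0000], [4.909297, -5.0000]].
det J = -208.1859.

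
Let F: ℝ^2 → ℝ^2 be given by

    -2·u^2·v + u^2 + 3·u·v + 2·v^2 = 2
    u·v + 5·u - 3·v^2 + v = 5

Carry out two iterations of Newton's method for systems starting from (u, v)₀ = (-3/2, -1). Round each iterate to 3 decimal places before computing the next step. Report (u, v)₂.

At (-3/2, -1): F = (11.250, -15.000).
Jacobian J = [[-4·u·v + 2·u + 3·v, -2·u^2 + 3·u + 4·v], [v + 5, u - 6·v + 1]].
At the point, J = [[-12.000, -13.000], [4.000, 5.500]] (det J = -14.000).
Solving J·Δ = −F gives Δ = (-9.509, 9.643).
Then the next iterate is (u, v)₁ = (-11.009, 8.643).
Round to (-11.009, 8.643) and repeat: F = (-2111.88141, -370.65713), J = [[384.51415, -240.85116], [13.643, -61.867]].
Δ = (2.018, -5.546), so (u, v)₂ = (-8.991, 3.097).

(-8.991, 3.097)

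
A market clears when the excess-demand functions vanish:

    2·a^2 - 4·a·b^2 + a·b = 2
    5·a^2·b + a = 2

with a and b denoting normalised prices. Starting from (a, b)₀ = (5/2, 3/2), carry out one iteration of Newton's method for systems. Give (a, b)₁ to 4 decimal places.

(1.5808, 1.1164)

At (5/2, 3/2): F = (-8.2500, 47.3750).
Jacobian J = [[4·a - 4·b^2 + b, -8·a·b + a], [10·a·b + 1, 5·a^2]].
At the point, J = [[2.5000, -27.5000], [38.5000, 31.2500]] (det J = 1136.8750).
Solving J·Δ = −F gives Δ = (-0.9192, -0.3836).
Then the next iterate is (a, b)₁ = (1.5808, 1.1164).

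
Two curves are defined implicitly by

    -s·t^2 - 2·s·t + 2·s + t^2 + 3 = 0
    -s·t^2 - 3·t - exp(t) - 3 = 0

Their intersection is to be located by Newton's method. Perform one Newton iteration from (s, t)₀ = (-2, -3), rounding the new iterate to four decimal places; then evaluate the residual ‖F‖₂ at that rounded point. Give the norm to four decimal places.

At (-2, -3): F = (14.0000, 23.950213).
Jacobian J = [[-t^2 - 2·t + 2, -2·s·t - 2·s + 2·t], [-t^2, -2·s·t - exp(t) - 3]].
At the point, J = [[-1.0000, -14.0000], [-9.0000, -15.049787]] (det J = -110.950213).
Solving J·Δ = −F gives Δ = (1.1231, 0.9198).
Then the next iterate is (s, t)₁ = (-0.8769, -2.0802).
Re-evaluating at (-0.8769, -2.0802): F = (5.719727, 6.910245), so ‖F‖₂ = 8.9703.

8.9703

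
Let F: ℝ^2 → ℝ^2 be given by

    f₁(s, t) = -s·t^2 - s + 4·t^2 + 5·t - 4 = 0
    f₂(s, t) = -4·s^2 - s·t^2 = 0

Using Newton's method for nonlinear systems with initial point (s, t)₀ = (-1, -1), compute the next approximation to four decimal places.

At (-1, -1): F = (-3.0000, -3.0000).
Jacobian J = [[-t^2 - 1, -2·s·t + 8·t + 5], [-8·s - t^2, -2·s·t]].
At the point, J = [[-2.0000, -5.0000], [7.0000, -2.0000]] (det J = 39.0000).
Solving J·Δ = −F gives Δ = (0.2308, -0.6923).
Then the next iterate is (s, t)₁ = (-0.7692, -1.6923).

(-0.7692, -1.6923)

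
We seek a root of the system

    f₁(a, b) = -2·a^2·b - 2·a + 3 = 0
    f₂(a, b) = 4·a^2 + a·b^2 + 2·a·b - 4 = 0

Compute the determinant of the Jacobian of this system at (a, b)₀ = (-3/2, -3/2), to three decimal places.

J = [[-4·a·b - 2, -2·a^2], [8·a + b^2 + 2·b, 2·a·b + 2·a]].
At the point, J = [[-11.000, -4.500], [-12.750, 1.500]].
det J = -73.875.

-73.875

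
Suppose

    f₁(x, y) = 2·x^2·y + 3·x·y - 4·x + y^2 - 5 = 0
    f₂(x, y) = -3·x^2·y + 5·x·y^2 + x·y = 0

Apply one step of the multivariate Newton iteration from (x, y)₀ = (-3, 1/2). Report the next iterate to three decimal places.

At (-3, 1/2): F = (11.750, -18.750).
Jacobian J = [[4·x·y + 3·y - 4, 2·x^2 + 3·x + 2·y], [-6·x·y + 5·y^2 + y, -3·x^2 + 10·x·y + x]].
At the point, J = [[-8.500, 10.000], [10.750, -45.000]] (det J = 275.000).
Solving J·Δ = −F gives Δ = (1.241, -0.120).
Then the next iterate is (x, y)₁ = (-1.759, 0.380).

(-1.759, 0.380)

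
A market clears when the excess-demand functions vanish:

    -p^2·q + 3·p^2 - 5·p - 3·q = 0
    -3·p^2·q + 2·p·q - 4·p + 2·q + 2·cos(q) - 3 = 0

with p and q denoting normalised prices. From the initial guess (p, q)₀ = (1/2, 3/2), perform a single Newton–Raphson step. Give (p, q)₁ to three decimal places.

(0.153, -0.165)

At (1/2, 3/2): F = (-6.625, -1.48353).
Jacobian J = [[-2·p·q + 6·p - 5, -p^2 - 3], [-6·p·q + 2·q - 4, -3·p^2 + 2·p - 2·sin(q) + 2]].
At the point, J = [[-3.500, -3.250], [-5.500, 0.25501]] (det J = -18.76754).
Solving J·Δ = −F gives Δ = (-0.347, -1.665).
Then the next iterate is (p, q)₁ = (0.153, -0.165).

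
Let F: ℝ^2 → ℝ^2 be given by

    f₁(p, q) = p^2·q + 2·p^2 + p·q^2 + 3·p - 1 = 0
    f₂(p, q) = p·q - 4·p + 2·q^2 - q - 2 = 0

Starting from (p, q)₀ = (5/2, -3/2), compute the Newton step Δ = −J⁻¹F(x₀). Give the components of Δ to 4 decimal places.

(-1.9356, 0.1991)

At (5/2, -3/2): F = (15.2500, -9.7500).
Jacobian J = [[2·p·q + 4·p + q^2 + 3, p^2 + 2·p·q], [q - 4, p + 4·q - 1]].
At the point, J = [[7.7500, -1.2500], [-5.5000, -4.5000]] (det J = -41.7500).
Solving J·Δ = −F gives Δ = (-1.9356, 0.1991).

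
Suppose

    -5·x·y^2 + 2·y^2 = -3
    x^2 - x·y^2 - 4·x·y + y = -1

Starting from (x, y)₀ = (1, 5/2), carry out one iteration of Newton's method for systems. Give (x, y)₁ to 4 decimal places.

At (1, 5/2): F = (-15.7500, -11.7500).
Jacobian J = [[-5·y^2, -10·x·y + 4·y], [2·x - y^2 - 4·y, -2·x·y - 4·x + 1]].
At the point, J = [[-31.2500, -15.0000], [-14.2500, -8.0000]] (det J = 36.2500).
Solving J·Δ = −F gives Δ = (1.3862, -3.9379).
Then the next iterate is (x, y)₁ = (2.3862, -1.4379).

(2.3862, -1.4379)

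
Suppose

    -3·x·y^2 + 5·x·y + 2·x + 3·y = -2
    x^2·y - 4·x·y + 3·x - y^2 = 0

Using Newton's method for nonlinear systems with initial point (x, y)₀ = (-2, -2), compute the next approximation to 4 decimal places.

(-0.2230, -1.9851)

At (-2, -2): F = (36.0000, -34.0000).
Jacobian J = [[-3·y^2 + 5·y + 2, -6·x·y + 5·x + 3], [2·x·y - 4·y + 3, x^2 - 4·x - 2·y]].
At the point, J = [[-20.0000, -31.0000], [19.0000, 16.0000]] (det J = 269.0000).
Solving J·Δ = −F gives Δ = (1.7770, 0.0149).
Then the next iterate is (x, y)₁ = (-0.2230, -1.9851).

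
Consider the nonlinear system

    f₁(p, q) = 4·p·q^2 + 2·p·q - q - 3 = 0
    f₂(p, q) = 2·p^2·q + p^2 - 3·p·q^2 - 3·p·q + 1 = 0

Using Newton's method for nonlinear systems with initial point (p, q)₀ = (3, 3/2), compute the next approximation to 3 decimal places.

(2.052, 1.009)

At (3, 3/2): F = (31.500, 3.250).
Jacobian J = [[4·q^2 + 2·q, 8·p·q + 2·p - 1], [4·p·q + 2·p - 3·q^2 - 3·q, 2·p^2 - 6·p·q - 3·p]].
At the point, J = [[12.000, 41.000], [12.750, -18.000]] (det J = -738.750).
Solving J·Δ = −F gives Δ = (-0.948, -0.491).
Then the next iterate is (p, q)₁ = (2.052, 1.009).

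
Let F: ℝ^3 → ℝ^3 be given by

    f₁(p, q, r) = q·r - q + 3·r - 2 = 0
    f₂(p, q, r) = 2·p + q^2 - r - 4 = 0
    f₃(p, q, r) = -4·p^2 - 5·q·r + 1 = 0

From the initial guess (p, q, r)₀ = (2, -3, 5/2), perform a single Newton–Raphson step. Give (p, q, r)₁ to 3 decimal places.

(-11.452, -3.667, -13.905)

At (2, -3, 5/2): F = (1.000, 6.500, 22.500).
Jacobian J = [[0, r - 1, q + 3], [2, 2·q, -1], [-8·p, -5·r, -5·q]].
At the point, J = [[0.000, 1.500, 0.000], [2.000, -6.000, -1.000], [-16.000, -12.500, 15.000]] (det J = -21.000).
Solving J·Δ = −F gives Δ = (-13.452, -0.667, -16.405).
Then the next iterate is (p, q, r)₁ = (-11.452, -3.667, -13.905).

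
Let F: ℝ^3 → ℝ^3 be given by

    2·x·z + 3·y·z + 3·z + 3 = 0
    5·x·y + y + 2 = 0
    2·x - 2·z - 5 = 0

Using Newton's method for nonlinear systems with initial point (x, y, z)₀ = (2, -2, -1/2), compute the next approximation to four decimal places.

(1.8333, -0.3333, -0.6667)

At (2, -2, -1/2): F = (2.5000, -20.0000, 0.0000).
Jacobian J = [[2·z, 3·z, 2·x + 3·y + 3], [5·y, 5·x + 1, 0], [2, 0, -2]].
At the point, J = [[-1.0000, -1.5000, 1.0000], [-10.0000, 11.0000, 0.0000], [2.0000, 0.0000, -2.0000]] (det J = 30.0000).
Solving J·Δ = −F gives Δ = (-0.1667, 1.6667, -0.1667).
Then the next iterate is (x, y, z)₁ = (1.8333, -0.3333, -0.6667).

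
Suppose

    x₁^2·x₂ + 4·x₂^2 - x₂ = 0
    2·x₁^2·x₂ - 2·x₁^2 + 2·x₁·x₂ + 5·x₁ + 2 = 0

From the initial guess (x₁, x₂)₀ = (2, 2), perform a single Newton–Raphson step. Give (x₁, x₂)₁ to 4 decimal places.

(0.8194, 1.3392)

At (2, 2): F = (22.0000, 28.0000).
Jacobian J = [[2·x₁·x₂, x₁^2 + 8·x₂ - 1], [4·x₁·x₂ - 4·x₁ + 2·x₂ + 5, 2·x₁^2 + 2·x₁]].
At the point, J = [[8.0000, 19.0000], [17.0000, 12.0000]] (det J = -227.0000).
Solving J·Δ = −F gives Δ = (-1.1806, -0.6608).
Then the next iterate is (x₁, x₂)₁ = (0.8194, 1.3392).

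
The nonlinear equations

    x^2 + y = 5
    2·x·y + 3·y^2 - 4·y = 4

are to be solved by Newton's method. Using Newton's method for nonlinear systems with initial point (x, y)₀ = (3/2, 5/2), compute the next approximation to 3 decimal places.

At (3/2, 5/2): F = (-0.250, 12.250).
Jacobian J = [[2·x, 1], [2·y, 2·x + 6·y - 4]].
At the point, J = [[3.000, 1.000], [5.000, 14.000]] (det J = 37.000).
Solving J·Δ = −F gives Δ = (0.426, -1.027).
Then the next iterate is (x, y)₁ = (1.926, 1.473).

(1.926, 1.473)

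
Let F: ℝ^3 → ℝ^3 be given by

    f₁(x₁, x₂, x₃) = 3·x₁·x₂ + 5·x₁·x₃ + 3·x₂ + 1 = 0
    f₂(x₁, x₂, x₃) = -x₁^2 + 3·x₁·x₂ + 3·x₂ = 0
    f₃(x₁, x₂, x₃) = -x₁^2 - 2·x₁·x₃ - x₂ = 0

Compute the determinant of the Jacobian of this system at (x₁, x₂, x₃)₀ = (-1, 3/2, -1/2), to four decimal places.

J = [[3·x₂ + 5·x₃, 3·x₁ + 3, 5·x₁], [-2·x₁ + 3·x₂, 3·x₁ + 3, 0], [-2·x₁ - 2·x₃, -1, -2·x₁]].
At the point, J = [[2.0000, 0.0000, -5.0000], [6.5000, 0.0000, 0.0000], [3.0000, -1.0000, 2.0000]].
det J = 32.5000.

32.5000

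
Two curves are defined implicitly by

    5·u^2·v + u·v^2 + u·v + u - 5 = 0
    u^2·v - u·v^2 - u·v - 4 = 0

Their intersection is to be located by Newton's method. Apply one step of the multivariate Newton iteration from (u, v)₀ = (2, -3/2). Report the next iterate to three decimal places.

At (2, -3/2): F = (-31.500, -11.500).
Jacobian J = [[10·u·v + v^2 + v + 1, 5·u^2 + 2·u·v + u], [2·u·v - v^2 - v, u^2 - 2·u·v - u]].
At the point, J = [[-28.250, 16.000], [-6.750, 8.000]] (det J = -118.000).
Solving J·Δ = −F gives Δ = (-0.576, 0.951).
Then the next iterate is (u, v)₁ = (1.424, -0.549).

(1.424, -0.549)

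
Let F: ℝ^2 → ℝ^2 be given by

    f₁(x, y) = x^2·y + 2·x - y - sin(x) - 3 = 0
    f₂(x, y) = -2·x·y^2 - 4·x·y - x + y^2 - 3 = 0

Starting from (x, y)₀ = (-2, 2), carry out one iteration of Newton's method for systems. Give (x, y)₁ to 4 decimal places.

(-3.0208, 0.1302)

At (-2, 2): F = (-0.090703, 35.0000).
Jacobian J = [[2·x·y - cos(x) + 2, x^2 - 1], [-2·y^2 - 4·y - 1, -4·x·y - 4·x + 2·y]].
At the point, J = [[-5.583853, 3.0000], [-17.0000, 28.0000]] (det J = -105.347889).
Solving J·Δ = −F gives Δ = (-1.0208, -1.8698).
Then the next iterate is (x, y)₁ = (-3.0208, 0.1302).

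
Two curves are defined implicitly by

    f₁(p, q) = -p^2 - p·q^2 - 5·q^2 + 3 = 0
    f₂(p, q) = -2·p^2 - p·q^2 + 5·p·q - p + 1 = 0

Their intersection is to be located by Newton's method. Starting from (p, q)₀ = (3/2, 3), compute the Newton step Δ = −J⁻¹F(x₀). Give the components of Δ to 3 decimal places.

At (3/2, 3): F = (-57.750, 4.000).
Jacobian J = [[-2·p - q^2, -2·p·q - 10·q], [-4·p - q^2 + 5·q - 1, -2·p·q + 5·p]].
At the point, J = [[-12.000, -39.000], [-1.000, -1.500]] (det J = -21.000).
Solving J·Δ = −F gives Δ = (11.554, -5.036).

(11.554, -5.036)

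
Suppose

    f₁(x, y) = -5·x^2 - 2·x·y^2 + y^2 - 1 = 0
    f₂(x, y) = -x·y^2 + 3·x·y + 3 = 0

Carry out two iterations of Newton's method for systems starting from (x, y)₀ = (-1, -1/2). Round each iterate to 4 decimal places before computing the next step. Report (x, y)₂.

(-1.5992, 4.0011)

At (-1, -1/2): F = (-5.2500, 4.7500).
Jacobian J = [[-10·x - 2·y^2, -4·x·y + 2·y], [-y^2 + 3·y, -2·x·y + 3·x]].
At the point, J = [[9.5000, -3.0000], [-1.7500, -4.0000]] (det J = -43.2500).
Solving J·Δ = −F gives Δ = (0.8150, 0.8309).
Then the next iterate is (x, y)₁ = (-0.1850, 0.3309).
Round to (-0.1850, 0.3309) and repeat: F = (-1.021117, 2.836607), J = [[1.631010, 0.906666], [0.883205, -0.432567]].
Δ = (-1.4142, 3.6702), so (x, y)₂ = (-1.5992, 4.0011).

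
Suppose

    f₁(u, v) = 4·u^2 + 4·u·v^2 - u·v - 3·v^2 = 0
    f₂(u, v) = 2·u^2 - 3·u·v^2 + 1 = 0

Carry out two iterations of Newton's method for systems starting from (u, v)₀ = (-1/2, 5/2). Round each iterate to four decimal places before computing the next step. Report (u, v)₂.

(-0.1428, 0.8403)

At (-1/2, 5/2): F = (-29.0000, 10.8750).
Jacobian J = [[8·u + 4·v^2 - v, 8·u·v - u - 6·v], [4·u - 3·v^2, -6·u·v]].
At the point, J = [[18.5000, -24.5000], [-20.7500, 7.5000]] (det J = -369.6250).
Solving J·Δ = −F gives Δ = (0.1324, -1.0837).
Then the next iterate is (u, v)₁ = (-0.3676, 1.4163).
Round to (-0.3676, 1.4163) and repeat: F = (-7.906050, 3.482372), J = [[3.666523, -12.295255], [-7.488117, 3.123791]].
Δ = (0.2248, -0.5760), so (u, v)₂ = (-0.1428, 0.8403).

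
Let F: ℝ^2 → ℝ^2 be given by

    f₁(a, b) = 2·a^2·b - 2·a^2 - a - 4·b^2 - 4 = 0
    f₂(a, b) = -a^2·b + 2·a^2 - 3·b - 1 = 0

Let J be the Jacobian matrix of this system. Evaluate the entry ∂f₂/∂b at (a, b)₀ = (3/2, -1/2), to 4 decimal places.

∂f₂/∂b = -a^2 - 3.
At (3/2, -1/2) this is -5.2500.

-5.2500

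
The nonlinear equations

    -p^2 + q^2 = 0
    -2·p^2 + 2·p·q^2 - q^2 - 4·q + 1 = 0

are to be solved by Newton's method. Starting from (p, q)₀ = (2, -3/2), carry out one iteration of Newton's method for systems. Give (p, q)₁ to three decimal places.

At (2, -3/2): F = (-1.750, 5.750).
Jacobian J = [[-2·p, 2·q], [-4·p + 2·q^2, 4·p·q - 2·q - 4]].
At the point, J = [[-4.000, -3.000], [-3.500, -13.000]] (det J = 41.500).
Solving J·Δ = −F gives Δ = (-0.964, 0.702).
Then the next iterate is (p, q)₁ = (1.036, -0.798).

(1.036, -0.798)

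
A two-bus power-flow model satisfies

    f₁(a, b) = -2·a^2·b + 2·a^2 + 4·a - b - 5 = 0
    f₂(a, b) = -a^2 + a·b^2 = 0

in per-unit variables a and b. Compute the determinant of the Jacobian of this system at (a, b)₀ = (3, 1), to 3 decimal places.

-71.000

J = [[-4·a·b + 4·a + 4, -2·a^2 - 1], [-2·a + b^2, 2·a·b]].
At the point, J = [[4.000, -19.000], [-5.000, 6.000]].
det J = -71.000.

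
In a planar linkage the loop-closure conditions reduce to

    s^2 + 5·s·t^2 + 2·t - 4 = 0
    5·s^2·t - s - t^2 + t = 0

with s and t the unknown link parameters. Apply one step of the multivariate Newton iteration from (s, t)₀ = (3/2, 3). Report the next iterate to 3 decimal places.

(1.056, 1.927)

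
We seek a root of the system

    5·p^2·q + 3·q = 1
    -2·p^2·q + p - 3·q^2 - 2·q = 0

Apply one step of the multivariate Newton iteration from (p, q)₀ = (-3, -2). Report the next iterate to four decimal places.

At (-3, -2): F = (-97.0000, 25.0000).
Jacobian J = [[10·p·q, 5·p^2 + 3], [-4·p·q + 1, -2·p^2 - 6·q - 2]].
At the point, J = [[60.0000, 48.0000], [-23.0000, -8.0000]] (det J = 624.0000).
Solving J·Δ = −F gives Δ = (0.6795, 1.1715).
Then the next iterate is (p, q)₁ = (-2.3205, -0.8285).

(-2.3205, -0.8285)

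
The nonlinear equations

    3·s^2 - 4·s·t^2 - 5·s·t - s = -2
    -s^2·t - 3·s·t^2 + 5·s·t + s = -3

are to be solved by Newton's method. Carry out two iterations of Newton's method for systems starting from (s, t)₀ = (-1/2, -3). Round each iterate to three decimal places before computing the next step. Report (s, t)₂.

(0.041, -4.081)

At (-1/2, -3): F = (13.750, 24.250).
Jacobian J = [[6·s - 4·t^2 - 5·t - 1, -8·s·t - 5·s], [-2·s·t - 3·t^2 + 5·t + 1, -s^2 - 6·s·t + 5·s]].
At the point, J = [[-25.000, -9.500], [-44.000, -11.750]] (det J = -124.250).
Solving J·Δ = −F gives Δ = (0.554, -0.010).
Then the next iterate is (s, t)₁ = (0.054, -3.010).
Round to (0.054, -3.010) and repeat: F = (0.81047, 0.78234), J = [[-21.86640, 1.03032], [-40.90522, 1.24232]].
Δ = (-0.013, -1.071), so (s, t)₂ = (0.041, -4.081).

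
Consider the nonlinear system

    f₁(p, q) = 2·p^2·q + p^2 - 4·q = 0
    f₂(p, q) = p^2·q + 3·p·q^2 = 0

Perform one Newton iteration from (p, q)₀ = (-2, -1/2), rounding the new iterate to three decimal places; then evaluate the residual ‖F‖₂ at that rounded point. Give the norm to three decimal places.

3.497

At (-2, -1/2): F = (2.000, -3.500).
Jacobian J = [[4·p·q + 2·p, 2·p^2 - 4], [2·p·q + 3·q^2, p^2 + 6·p·q]].
At the point, J = [[0.000, 4.000], [2.750, 10.000]] (det J = -11.000).
Solving J·Δ = −F gives Δ = (3.091, -0.500).
Then the next iterate is (p, q)₁ = (1.091, -1.000).
Re-evaluating at (1.091, -1.000): F = (2.80972, 2.08272), so ‖F‖₂ = 3.497.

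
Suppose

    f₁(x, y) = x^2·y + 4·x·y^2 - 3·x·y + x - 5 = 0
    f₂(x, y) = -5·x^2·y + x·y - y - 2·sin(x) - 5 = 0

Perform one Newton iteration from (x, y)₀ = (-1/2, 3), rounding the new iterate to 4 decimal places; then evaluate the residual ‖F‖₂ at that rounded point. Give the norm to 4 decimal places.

At (-1/2, 3): F = (-18.2500, -12.291149).
Jacobian J = [[2·x·y + 4·y^2 - 3·y + 1, x^2 + 8·x·y - 3·x], [-10·x·y + y - 2·cos(x), -5·x^2 + x - 1]].
At the point, J = [[25.0000, -10.2500], [16.244835, -2.7500]] (det J = 97.759557).
Solving J·Δ = −F gives Δ = (0.7753, 0.1106).
Then the next iterate is (x, y)₁ = (0.2753, 3.1106).
Re-evaluating at (0.2753, 3.1106): F = (3.597035, -8.976686), so ‖F‖₂ = 9.6706.

9.6706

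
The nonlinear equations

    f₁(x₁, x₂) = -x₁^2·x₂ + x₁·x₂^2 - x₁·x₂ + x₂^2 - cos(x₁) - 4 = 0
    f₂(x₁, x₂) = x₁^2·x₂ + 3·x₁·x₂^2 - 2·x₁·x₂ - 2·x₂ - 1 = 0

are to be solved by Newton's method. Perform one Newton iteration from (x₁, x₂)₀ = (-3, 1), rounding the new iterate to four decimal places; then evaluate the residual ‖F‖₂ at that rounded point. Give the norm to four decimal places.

At (-3, 1): F = (-11.010008, 3.0000).
Jacobian J = [[-2·x₁·x₂ + x₂^2 - x₂ + sin(x₁), -x₁^2 + 2·x₁·x₂ - x₁ + 2·x₂], [2·x₁·x₂ + 3·x₂^2 - 2·x₂, x₁^2 + 6·x₁·x₂ - 2·x₁ - 2]].
At the point, J = [[5.858880, -10.0000], [-5.0000, -5.0000]] (det J = -79.294400).
Solving J·Δ = −F gives Δ = (1.0726, -0.4726).
Then the next iterate is (x₁, x₂)₁ = (-1.9274, 0.5274).
Re-evaluating at (-1.9274, 0.5274): F = (-4.851575, 0.329121), so ‖F‖₂ = 4.8627.

4.8627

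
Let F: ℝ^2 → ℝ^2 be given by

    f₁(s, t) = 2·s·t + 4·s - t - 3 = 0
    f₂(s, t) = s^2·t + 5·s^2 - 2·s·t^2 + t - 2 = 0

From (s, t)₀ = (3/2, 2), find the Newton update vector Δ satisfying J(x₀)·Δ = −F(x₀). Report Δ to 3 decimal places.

(-0.716, -0.635)

At (3/2, 2): F = (7.000, 3.750).
Jacobian J = [[2·t + 4, 2·s - 1], [2·s·t + 10·s - 2·t^2, s^2 - 4·s·t + 1]].
At the point, J = [[8.000, 2.000], [13.000, -8.750]] (det J = -96.000).
Solving J·Δ = −F gives Δ = (-0.716, -0.635).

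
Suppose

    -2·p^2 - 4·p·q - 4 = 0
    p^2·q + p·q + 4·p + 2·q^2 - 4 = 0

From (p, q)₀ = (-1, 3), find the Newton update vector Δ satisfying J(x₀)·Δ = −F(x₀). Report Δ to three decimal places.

(0.320, -0.860)

At (-1, 3): F = (6.000, 10.000).
Jacobian J = [[-4·p - 4·q, -4·p], [2·p·q + q + 4, p^2 + p + 4·q]].
At the point, J = [[-8.000, 4.000], [1.000, 12.000]] (det J = -100.000).
Solving J·Δ = −F gives Δ = (0.320, -0.860).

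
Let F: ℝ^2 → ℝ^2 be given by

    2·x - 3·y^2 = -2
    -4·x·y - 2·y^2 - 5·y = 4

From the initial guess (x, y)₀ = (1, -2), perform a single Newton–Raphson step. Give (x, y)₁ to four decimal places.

(0.3469, -1.2245)

At (1, -2): F = (-8.0000, 6.0000).
Jacobian J = [[2, -6·y], [-4·y, -4·x - 4·y - 5]].
At the point, J = [[2.0000, 12.0000], [8.0000, -1.0000]] (det J = -98.0000).
Solving J·Δ = −F gives Δ = (-0.6531, 0.7755).
Then the next iterate is (x, y)₁ = (0.3469, -1.2245).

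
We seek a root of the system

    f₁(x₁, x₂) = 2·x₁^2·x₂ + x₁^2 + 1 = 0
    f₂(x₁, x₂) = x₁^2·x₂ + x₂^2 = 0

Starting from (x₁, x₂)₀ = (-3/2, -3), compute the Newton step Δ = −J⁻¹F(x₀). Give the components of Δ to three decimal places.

(0.293, 1.302)

At (-3/2, -3): F = (-10.250, 2.250).
Jacobian J = [[4·x₁·x₂ + 2·x₁, 2·x₁^2], [2·x₁·x₂, x₁^2 + 2·x₂]].
At the point, J = [[15.000, 4.500], [9.000, -3.750]] (det J = -96.750).
Solving J·Δ = −F gives Δ = (0.293, 1.302).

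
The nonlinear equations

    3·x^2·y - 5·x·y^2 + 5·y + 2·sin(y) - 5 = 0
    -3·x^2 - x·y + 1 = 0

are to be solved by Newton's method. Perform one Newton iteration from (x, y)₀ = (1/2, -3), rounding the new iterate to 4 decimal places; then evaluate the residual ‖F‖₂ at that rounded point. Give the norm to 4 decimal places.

At (1/2, -3): F = (-45.032240, 1.7500).
Jacobian J = [[6·x·y - 5·y^2, 3·x^2 - 10·x·y + 2·cos(y) + 5], [-6·x - y, -x]].
At the point, J = [[-54.0000, 18.770015], [0.0000, -0.5000]] (det J = 27.0000).
Solving J·Δ = −F gives Δ = (0.3826, 3.5000).
Then the next iterate is (x, y)₁ = (0.8826, 0.5000).
Re-evaluating at (0.8826, 0.5000): F = (-1.475925, -1.778248), so ‖F‖₂ = 2.3110.

2.3110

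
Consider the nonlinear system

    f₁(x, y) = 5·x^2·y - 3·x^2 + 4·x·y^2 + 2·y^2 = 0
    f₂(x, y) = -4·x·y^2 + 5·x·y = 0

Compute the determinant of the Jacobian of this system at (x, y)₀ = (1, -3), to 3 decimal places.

J = [[10·x·y - 6·x + 4·y^2, 5·x^2 + 8·x·y + 4·y], [-4·y^2 + 5·y, -8·x·y + 5·x]].
At the point, J = [[0.000, -31.000], [-51.000, 29.000]].
det J = -1581.000.

-1581.000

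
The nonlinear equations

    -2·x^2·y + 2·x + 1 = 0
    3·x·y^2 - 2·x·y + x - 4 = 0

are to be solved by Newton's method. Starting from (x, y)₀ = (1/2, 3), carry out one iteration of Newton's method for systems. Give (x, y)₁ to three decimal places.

(0.857, 1.143)

At (1/2, 3): F = (0.500, 7.000).
Jacobian J = [[-4·x·y + 2, -2·x^2], [3·y^2 - 2·y + 1, 6·x·y - 2·x]].
At the point, J = [[-4.000, -0.500], [22.000, 8.000]] (det J = -21.000).
Solving J·Δ = −F gives Δ = (0.357, -1.857).
Then the next iterate is (x, y)₁ = (0.857, 1.143).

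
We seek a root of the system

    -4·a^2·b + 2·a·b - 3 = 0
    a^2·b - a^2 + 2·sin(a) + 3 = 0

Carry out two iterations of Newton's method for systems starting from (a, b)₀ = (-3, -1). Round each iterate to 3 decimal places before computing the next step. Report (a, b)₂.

(-0.983, -0.843)

At (-3, -1): F = (39.000, -15.28224).
Jacobian J = [[-8·a·b + 2·b, -4·a^2 + 2·a], [2·a·b - 2·a + 2·cos(a), a^2]].
At the point, J = [[-26.000, -42.000], [10.02002, 9.000]] (det J = 186.84063).
Solving J·Δ = −F gives Δ = (1.557, -0.035).
Then the next iterate is (a, b)₁ = (-1.443, -1.035).
Round to (-1.443, -1.035) and repeat: F = (8.60752, -3.22107), J = [[-14.01804, -11.21500], [6.12791, 2.08225]].
Δ = (0.460, 0.192), so (a, b)₂ = (-0.983, -0.843).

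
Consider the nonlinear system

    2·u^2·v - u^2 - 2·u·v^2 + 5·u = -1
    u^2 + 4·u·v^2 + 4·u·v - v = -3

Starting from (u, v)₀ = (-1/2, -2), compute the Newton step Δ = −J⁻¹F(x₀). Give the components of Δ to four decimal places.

At (-1/2, -2): F = (1.2500, 1.2500).
Jacobian J = [[4·u·v - 2·u - 2·v^2 + 5, 2·u^2 - 4·u·v], [2·u + 4·v^2 + 4·v, 8·u·v + 4·u - 1]].
At the point, J = [[2.0000, -3.5000], [7.0000, 5.0000]] (det J = 34.5000).
Solving J·Δ = −F gives Δ = (-0.3080, 0.1812).

(-0.3080, 0.1812)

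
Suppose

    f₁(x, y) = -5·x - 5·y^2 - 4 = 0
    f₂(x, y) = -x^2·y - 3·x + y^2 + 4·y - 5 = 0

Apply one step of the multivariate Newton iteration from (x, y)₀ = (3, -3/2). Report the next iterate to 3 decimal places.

(9.115, 2.555)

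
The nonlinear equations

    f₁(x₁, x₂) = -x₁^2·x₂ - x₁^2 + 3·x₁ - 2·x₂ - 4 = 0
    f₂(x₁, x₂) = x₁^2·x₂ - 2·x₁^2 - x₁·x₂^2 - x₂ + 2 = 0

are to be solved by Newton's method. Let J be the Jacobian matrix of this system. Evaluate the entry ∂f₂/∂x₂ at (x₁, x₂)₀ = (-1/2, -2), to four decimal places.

-2.7500

∂f₂/∂x₂ = x₁^2 - 2·x₁·x₂ - 1.
At (-1/2, -2) this is -2.7500.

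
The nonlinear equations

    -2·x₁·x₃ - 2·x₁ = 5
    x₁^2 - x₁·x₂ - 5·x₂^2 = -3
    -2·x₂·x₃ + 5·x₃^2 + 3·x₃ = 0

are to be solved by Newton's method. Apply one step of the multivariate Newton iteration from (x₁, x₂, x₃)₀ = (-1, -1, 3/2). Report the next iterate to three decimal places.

(-1.366, -0.851, 0.585)

At (-1, -1, 3/2): F = (0.000, -2.000, 18.750).
Jacobian J = [[-2·x₃ - 2, 0, -2·x₁], [2·x₁ - x₂, -x₁ - 10·x₂, 0], [0, -2·x₃, -2·x₂ + 10·x₃ + 3]].
At the point, J = [[-5.000, 0.000, 2.000], [-1.000, 11.000, 0.000], [0.000, -3.000, 20.000]] (det J = -1094.000).
Solving J·Δ = −F gives Δ = (-0.366, 0.149, -0.915).
Then the next iterate is (x₁, x₂, x₃)₁ = (-1.366, -0.851, 0.585).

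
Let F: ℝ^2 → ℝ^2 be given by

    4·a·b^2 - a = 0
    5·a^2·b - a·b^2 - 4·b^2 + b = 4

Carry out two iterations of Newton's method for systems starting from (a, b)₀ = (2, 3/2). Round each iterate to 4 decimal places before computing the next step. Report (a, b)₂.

At (2, 3/2): F = (16.0000, 14.0000).
Jacobian J = [[4·b^2 - 1, 8·a·b], [10·a·b - b^2, 5·a^2 - 2·a·b - 8·b + 1]].
At the point, J = [[8.0000, 24.0000], [27.7500, 3.0000]] (det J = -642.0000).
Solving J·Δ = −F gives Δ = (-0.4486, -0.5171).
Then the next iterate is (a, b)₁ = (1.5514, 0.9829).
Round to (1.5514, 0.9829) and repeat: F = (4.443783, 3.448159), J = [[2.864370, 12.198968], [14.282618, 2.121268]].
Δ = (-0.1941, -0.3187), so (a, b)₂ = (1.3573, 0.6642).

(1.3573, 0.6642)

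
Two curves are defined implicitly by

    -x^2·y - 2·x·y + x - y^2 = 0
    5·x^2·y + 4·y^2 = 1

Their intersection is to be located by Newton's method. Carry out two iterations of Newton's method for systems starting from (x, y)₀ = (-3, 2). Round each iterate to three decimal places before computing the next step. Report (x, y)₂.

(-1.341, 0.661)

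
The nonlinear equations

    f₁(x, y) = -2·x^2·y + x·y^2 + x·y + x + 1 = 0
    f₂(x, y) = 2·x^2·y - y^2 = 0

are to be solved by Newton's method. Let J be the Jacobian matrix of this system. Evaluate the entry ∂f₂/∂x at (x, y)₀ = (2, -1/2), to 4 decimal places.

-4.0000

∂f₂/∂x = 4·x·y.
At (2, -1/2) this is -4.0000.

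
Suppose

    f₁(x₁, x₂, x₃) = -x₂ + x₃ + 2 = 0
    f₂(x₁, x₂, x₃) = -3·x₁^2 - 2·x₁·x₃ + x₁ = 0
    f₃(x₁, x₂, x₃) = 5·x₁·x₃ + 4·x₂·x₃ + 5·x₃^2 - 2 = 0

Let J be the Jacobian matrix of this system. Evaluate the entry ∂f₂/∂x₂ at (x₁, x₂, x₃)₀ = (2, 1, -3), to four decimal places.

∂f₂/∂x₂ = 0.
At (2, 1, -3) this is 0.0000.

0.0000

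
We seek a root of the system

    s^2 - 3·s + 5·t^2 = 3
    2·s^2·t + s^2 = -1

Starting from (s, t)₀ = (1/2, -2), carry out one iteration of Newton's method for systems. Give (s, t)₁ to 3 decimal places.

At (1/2, -2): F = (15.750, 0.250).
Jacobian J = [[2·s - 3, 10·t], [4·s·t + 2·s, 2·s^2]].
At the point, J = [[-2.000, -20.000], [-3.000, 0.500]] (det J = -61.000).
Solving J·Δ = −F gives Δ = (0.211, 0.766).
Then the next iterate is (s, t)₁ = (0.711, -1.234).

(0.711, -1.234)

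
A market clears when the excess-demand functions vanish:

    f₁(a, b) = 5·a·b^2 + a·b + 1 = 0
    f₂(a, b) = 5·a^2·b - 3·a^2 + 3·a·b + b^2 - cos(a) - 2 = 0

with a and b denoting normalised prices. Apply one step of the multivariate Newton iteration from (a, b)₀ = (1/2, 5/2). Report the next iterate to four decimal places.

(0.0612, 2.2643)

At (1/2, 5/2): F = (17.8750, 9.497417).
Jacobian J = [[5·b^2 + b, 10·a·b + a], [10·a·b - 6·a + 3·b + sin(a), 5·a^2 + 3·a + 2·b]].
At the point, J = [[33.7500, 13.0000], [17.479426, 7.7500]] (det J = 34.329968).
Solving J·Δ = −F gives Δ = (-0.4388, -0.2357).
Then the next iterate is (a, b)₁ = (0.0612, 2.2643).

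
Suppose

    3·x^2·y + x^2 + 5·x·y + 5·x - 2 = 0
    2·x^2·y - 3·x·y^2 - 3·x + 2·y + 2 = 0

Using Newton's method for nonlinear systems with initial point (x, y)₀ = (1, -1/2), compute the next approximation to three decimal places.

At (1, -1/2): F = (0.000, -3.750).
Jacobian J = [[6·x·y + 2·x + 5·y + 5, 3·x^2 + 5·x], [4·x·y - 3·y^2 - 3, 2·x^2 - 6·x·y + 2]].
At the point, J = [[1.500, 8.000], [-5.750, 7.000]] (det J = 56.500).
Solving J·Δ = −F gives Δ = (-0.531, 0.100).
Then the next iterate is (x, y)₁ = (0.469, -0.400).

(0.469, -0.400)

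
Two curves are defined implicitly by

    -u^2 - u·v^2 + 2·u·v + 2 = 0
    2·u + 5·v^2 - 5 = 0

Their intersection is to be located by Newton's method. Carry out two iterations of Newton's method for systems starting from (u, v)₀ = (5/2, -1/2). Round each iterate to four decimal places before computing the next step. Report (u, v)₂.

(0.6607, -0.8603)

At (5/2, -1/2): F = (-7.3750, 1.2500).
Jacobian J = [[-2·u - v^2 + 2·v, -2·u·v + 2·u], [2, 10·v]].
At the point, J = [[-6.2500, 7.5000], [2.0000, -5.0000]] (det J = 16.2500).
Solving J·Δ = −F gives Δ = (-1.6923, -0.4269).
Then the next iterate is (u, v)₁ = (0.8077, -0.9269).
Round to (0.8077, -0.9269) and repeat: F = (-0.843624, 0.911118), J = [[-4.328344, 3.112714], [2.0000, -9.2690]].
Δ = (-0.1470, 0.0666), so (u, v)₂ = (0.6607, -0.8603).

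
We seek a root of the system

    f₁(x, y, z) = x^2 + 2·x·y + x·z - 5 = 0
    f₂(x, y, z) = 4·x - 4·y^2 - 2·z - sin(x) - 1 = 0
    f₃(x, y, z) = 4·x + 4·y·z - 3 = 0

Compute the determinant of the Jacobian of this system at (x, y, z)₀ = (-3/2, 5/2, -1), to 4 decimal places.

J = [[2·x + 2·y + z, 2·x, x], [-cos(x) + 4, -8·y, -2], [4, 4·z, 4·y]].
At the point, J = [[1.0000, -3.0000, -1.5000], [3.929263, -20.0000, -2.0000], [4.0000, -4.0000, 10.0000]].
det J = -162.5465.

-162.5465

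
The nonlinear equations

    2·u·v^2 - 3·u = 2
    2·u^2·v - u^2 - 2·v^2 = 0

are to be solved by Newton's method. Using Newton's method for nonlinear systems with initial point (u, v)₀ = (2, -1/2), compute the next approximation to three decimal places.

At (2, -1/2): F = (-7.000, -8.500).
Jacobian J = [[2·v^2 - 3, 4·u·v], [4·u·v - 2·u, 2·u^2 - 4·v]].
At the point, J = [[-2.500, -4.000], [-8.000, 10.000]] (det J = -57.000).
Solving J·Δ = −F gives Δ = (-1.825, -0.610).
Then the next iterate is (u, v)₁ = (0.175, -1.110).

(0.175, -1.110)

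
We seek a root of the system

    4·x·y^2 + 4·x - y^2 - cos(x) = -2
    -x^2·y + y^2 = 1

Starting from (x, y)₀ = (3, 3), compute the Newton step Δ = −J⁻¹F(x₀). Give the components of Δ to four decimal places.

At (3, 3): F = (113.989992, -19.0000).
Jacobian J = [[4·y^2 + sin(x) + 4, 8·x·y - 2·y], [-2·x·y, -x^2 + 2·y]].
At the point, J = [[40.141120, 66.0000], [-18.0000, -3.0000]] (det J = 1067.576640).
Solving J·Δ = −F gives Δ = (-0.8543, -1.2075).

(-0.8543, -1.2075)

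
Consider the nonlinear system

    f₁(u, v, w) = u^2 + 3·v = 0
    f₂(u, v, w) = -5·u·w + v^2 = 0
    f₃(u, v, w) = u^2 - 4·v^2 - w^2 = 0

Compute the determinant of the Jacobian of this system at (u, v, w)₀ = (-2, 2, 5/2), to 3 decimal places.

J = [[2·u, 3, 0], [-5·w, 2·v, -5·u], [2·u, -8·v, -2·w]].
At the point, J = [[-4.000, 3.000, 0.000], [-12.500, 4.000, 10.000], [-4.000, -16.000, -5.000]].
det J = -867.500.

-867.500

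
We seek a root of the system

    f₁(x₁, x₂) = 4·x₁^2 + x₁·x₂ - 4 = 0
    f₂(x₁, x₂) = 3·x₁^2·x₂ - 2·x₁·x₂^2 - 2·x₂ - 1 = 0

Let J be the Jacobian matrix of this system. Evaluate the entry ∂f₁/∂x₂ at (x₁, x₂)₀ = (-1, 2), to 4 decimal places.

-1.0000

∂f₁/∂x₂ = x₁.
At (-1, 2) this is -1.0000.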